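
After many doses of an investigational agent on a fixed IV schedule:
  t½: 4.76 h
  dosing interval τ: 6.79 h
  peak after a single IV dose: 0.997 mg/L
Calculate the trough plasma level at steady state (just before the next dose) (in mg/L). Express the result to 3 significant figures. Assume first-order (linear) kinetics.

0.591 mg/L

k = ln2 / t½ = 0.693147 / 4.76 = 0.1456 h⁻¹
e^(−kτ) = e^(−0.1456 × 6.79) = 0.3721
Accumulation ratio R = 1 / (1 − e^(−kτ)) = 1 / (1 − 0.3721) = 1.593
Steady-state trough = C₀ × R × e^(−kτ) = 0.997 × 1.593 × 0.3721 = 0.5910 mg/L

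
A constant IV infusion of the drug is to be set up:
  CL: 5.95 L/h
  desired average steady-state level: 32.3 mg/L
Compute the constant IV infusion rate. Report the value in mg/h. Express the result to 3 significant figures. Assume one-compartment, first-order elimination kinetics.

At steady state, infusion rate R₀ = Css × CL = 32.3 × 5.950 = 192.2 mg/h

192 mg/h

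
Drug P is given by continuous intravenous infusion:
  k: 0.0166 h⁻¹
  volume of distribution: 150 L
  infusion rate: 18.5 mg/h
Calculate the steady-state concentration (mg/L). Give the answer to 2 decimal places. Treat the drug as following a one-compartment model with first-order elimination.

7.43 mg/L

CL = k × Vd = 0.01660 × 150 = 2.490 L/h
At steady state Css = R₀ / CL = 18.5 / 2.490 = 7.430 mg/L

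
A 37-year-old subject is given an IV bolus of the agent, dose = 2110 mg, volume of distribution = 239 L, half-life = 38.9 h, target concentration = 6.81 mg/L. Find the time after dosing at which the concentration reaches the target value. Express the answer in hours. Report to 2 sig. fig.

15 h

C₀ = Dose / Vd = 2110 / 239 = 8.828 mg/L
k = ln2 / t½ = 0.693147 / 38.9 = 0.01782 h⁻¹
t = ln(C₀ / C) / k = ln(8.828 / 6.81) / 0.01782
  = ln(1.296) / 0.01782 = 0.2593 / 0.01782 = 14.55 h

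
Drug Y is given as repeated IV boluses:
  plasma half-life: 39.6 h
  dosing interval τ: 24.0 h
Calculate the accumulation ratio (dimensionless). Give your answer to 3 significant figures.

k = ln2 / t½ = 0.693147 / 39.6 = 0.01750 h⁻¹
e^(−kτ) = e^(−0.01750 × 24.0) = 0.6570
Accumulation ratio R = 1 / (1 − e^(−kτ)) = 1 / (1 − 0.6570) = 2.915

2.92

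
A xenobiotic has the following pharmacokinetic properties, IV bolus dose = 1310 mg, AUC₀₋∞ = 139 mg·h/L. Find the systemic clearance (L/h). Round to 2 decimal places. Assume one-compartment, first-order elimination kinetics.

9.42 L/h

CL = Dose / AUC = 1310 / 139 = 9.424 L/h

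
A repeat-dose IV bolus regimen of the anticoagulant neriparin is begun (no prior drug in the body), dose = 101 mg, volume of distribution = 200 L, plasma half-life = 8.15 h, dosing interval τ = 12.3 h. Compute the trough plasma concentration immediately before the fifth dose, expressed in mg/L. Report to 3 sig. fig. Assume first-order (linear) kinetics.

0.269 mg/L

C₀ per dose = Dose / Vd = 101 / 200 = 0.5050 mg/L
k = ln2 / t½ = 0.693147 / 8.15 = 0.08505 h⁻¹
Fraction remaining after one interval: r = e^(−kτ) = e^(−0.08505 × 12.3) = 0.3513
Before dose 5, 4 doses have been given (aged 1τ, 2τ, 3τ, 4τ).
C_trough = C₀ × (r + r² + … + r^4) = C₀ × r(1−r^4)/(1−r)
        = 0.5050 × 0.3513 × (1 − 0.01523) / (1 − 0.3513) = 0.2693 mg/L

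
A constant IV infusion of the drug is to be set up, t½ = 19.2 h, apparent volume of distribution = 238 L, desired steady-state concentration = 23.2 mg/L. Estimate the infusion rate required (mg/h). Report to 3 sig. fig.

k = ln2 / t½ = 0.693147 / 19.2 = 0.03610 h⁻¹
CL = k × Vd = 0.03610 × 238 = 8.592 L/h
At steady state, infusion rate R₀ = Css × CL = 23.2 × 8.592 = 199.3 mg/h

199 mg/h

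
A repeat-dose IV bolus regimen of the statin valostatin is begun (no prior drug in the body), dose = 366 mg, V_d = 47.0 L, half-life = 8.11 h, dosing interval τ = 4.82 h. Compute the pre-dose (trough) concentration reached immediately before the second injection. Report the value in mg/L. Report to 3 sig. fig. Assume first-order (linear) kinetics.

5.16 mg/L

C₀ per dose = Dose / Vd = 366 / 47.0 = 7.787 mg/L
k = ln2 / t½ = 0.693147 / 8.11 = 0.08547 h⁻¹
Fraction remaining after one interval: r = e^(−kτ) = e^(−0.08547 × 4.82) = 0.6623
Before dose 2, 1 dose has been given (aged 1τ).
C_trough = C₀ × r = 7.787 × 0.6623 = 5.157 mg/L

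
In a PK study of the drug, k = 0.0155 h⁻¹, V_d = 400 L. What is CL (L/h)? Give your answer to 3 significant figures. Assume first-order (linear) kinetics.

6.20 L/h

CL = k × Vd = 0.0155 × 400 = 6.200 L/h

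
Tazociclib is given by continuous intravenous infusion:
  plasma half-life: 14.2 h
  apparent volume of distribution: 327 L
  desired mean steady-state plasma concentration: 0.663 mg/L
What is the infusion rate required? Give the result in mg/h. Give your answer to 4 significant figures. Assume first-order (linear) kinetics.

10.58 mg/h

k = ln2 / t½ = 0.693147 / 14.2 = 0.04881 h⁻¹
CL = k × Vd = 0.04881 × 327 = 15.96 L/h
At steady state, infusion rate R₀ = Css × CL = 0.663 × 15.96 = 10.58 mg/h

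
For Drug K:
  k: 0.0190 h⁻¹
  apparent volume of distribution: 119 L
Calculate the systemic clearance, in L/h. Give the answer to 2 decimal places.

CL = k × Vd = 0.0190 × 119 = 2.261 L/h

2.26 L/h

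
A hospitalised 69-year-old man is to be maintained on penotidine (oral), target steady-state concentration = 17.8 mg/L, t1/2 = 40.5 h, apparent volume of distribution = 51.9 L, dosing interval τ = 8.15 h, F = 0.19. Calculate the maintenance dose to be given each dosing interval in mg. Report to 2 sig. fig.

k = ln2 / t½ = 0.693147 / 40.5 = 0.01711 h⁻¹
CL = k × Vd = 0.01711 × 51.9 = 0.8880 L/h
At steady state, F × (Dose/τ) = Css × CL.
Dose = Css × CL × τ / F = 17.8 × 0.8880 × 8.15 / 0.19 = 678.0 mg

680 mg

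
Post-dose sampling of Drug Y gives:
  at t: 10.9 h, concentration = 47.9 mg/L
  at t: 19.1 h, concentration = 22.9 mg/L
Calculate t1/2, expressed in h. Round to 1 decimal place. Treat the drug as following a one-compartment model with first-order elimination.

k = ln(C₁/C₂) / (t₂ − t₁) = ln(47.9/22.9) / (19.1 − 10.9)
  = 0.7380 / 8.200 = 0.09000 h⁻¹
t½ = ln2 / k = 0.693147 / 0.09000 = 7.702 h

7.7 h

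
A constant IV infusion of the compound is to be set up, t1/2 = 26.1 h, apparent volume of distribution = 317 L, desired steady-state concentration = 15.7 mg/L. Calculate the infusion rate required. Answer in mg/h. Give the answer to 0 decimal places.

k = ln2 / t½ = 0.693147 / 26.1 = 0.02656 h⁻¹
CL = k × Vd = 0.02656 × 317 = 8.420 L/h
At steady state, infusion rate R₀ = Css × CL = 15.7 × 8.420 = 132.2 mg/h

132 mg/h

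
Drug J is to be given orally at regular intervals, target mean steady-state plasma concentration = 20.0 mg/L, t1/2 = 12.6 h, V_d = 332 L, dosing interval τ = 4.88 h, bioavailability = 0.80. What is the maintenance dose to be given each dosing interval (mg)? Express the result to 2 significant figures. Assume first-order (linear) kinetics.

2200 mg

k = ln2 / t½ = 0.693147 / 12.6 = 0.05501 h⁻¹
CL = k × Vd = 0.05501 × 332 = 18.26 L/h
At steady state, F × (Dose/τ) = Css × CL.
Dose = Css × CL × τ / F = 20.0 × 18.26 × 4.88 / 0.80 = 2228 mg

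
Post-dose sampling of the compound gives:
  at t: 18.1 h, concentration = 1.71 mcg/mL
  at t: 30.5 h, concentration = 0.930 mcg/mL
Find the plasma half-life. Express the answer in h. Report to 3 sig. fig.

14.1 h

k = ln(C₁/C₂) / (t₂ − t₁) = ln(1.71/0.930) / (30.5 − 18.1)
  = 0.6091 / 12.40 = 0.04912 h⁻¹
t½ = ln2 / k = 0.693147 / 0.04912 = 14.11 h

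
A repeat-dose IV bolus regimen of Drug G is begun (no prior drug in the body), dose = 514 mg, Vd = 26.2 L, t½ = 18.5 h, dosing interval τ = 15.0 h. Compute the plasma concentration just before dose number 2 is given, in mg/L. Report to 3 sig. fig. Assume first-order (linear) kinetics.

11.2 mg/L

C₀ per dose = Dose / Vd = 514 / 26.2 = 19.62 mg/L
k = ln2 / t½ = 0.693147 / 18.5 = 0.03747 h⁻¹
Fraction remaining after one interval: r = e^(−kτ) = e^(−0.03747 × 15.0) = 0.5700
Before dose 2, 1 dose has been given (aged 1τ).
C_trough = C₀ × r = 19.62 × 0.5700 = 11.18 mg/L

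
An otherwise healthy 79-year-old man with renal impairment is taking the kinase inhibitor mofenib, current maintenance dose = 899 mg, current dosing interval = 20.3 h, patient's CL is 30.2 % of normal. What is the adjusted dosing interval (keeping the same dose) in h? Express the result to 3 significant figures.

67.2 h

To keep the same average steady-state level, dosing rate must scale with clearance.
CL ratio = 30.2 / 100 = 0.3020
New interval (same dose) = 20.3 / 0.3020 = 67.22 h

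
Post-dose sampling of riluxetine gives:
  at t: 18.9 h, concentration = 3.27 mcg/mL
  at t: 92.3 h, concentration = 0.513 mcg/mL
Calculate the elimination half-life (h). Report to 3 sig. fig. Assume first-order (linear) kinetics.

27.5 h

k = ln(C₁/C₂) / (t₂ − t₁) = ln(3.27/0.513) / (92.3 − 18.9)
  = 1.852 / 73.40 = 0.02523 h⁻¹
t½ = ln2 / k = 0.693147 / 0.02523 = 27.47 h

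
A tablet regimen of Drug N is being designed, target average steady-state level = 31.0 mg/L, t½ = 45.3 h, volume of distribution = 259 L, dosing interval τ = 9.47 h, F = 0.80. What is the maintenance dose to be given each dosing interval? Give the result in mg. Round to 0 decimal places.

k = ln2 / t½ = 0.693147 / 45.3 = 0.01530 h⁻¹
CL = k × Vd = 0.01530 × 259 = 3.963 L/h
At steady state, F × (Dose/τ) = Css × CL.
Dose = Css × CL × τ / F = 31.0 × 3.963 × 9.47 / 0.80 = 1454 mg

1454 mg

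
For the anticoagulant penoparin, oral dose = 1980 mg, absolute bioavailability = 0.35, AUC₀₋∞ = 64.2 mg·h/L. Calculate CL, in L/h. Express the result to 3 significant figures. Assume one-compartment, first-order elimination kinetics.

10.8 L/h

CL = F·Dose / AUC = 0.35 × 1980 / 64.2 = 10.79 L/h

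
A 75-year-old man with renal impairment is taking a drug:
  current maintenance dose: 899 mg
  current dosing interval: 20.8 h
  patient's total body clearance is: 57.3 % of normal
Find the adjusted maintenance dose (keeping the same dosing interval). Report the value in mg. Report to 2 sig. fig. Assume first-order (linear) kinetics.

To keep the same average steady-state level, dosing rate must scale with clearance.
CL ratio = 57.3 / 100 = 0.5730
New dose (same interval) = 899 × 0.5730 = 515.1 mg

520 mg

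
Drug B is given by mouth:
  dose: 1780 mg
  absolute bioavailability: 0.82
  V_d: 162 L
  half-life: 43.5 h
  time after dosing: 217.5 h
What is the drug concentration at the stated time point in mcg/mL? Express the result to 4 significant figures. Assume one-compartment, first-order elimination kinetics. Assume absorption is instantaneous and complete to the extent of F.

0.2816 mcg/mL

Amount reaching circulation = F × Dose = 0.82 × 1780 = 1460 mg
C₀ = F·Dose / Vd = 1460 / 162 = 9.012 mg/L
k = ln2 / t½ = 0.693147 / 43.5 = 0.01593 h⁻¹
t / t½ = 217.5 / 43.5 = 5 half-lives
C = C₀ × (1/2)^5 = 9.012 × 0.03125 = 0.2816 mg/L
(0.2816 mg/L = 0.2816 mcg/mL)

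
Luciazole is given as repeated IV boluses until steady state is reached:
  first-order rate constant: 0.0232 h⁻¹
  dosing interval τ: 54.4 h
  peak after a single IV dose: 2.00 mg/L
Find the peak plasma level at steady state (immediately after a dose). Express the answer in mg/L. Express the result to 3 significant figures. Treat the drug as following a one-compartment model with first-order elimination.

2.79 mg/L

e^(−kτ) = e^(−0.02320 × 54.4) = 0.2831
Accumulation ratio R = 1 / (1 − e^(−kτ)) = 1 / (1 − 0.2831) = 1.395
Steady-state peak = C₀ × R = 2.00 × 1.395 = 2.790 mg/L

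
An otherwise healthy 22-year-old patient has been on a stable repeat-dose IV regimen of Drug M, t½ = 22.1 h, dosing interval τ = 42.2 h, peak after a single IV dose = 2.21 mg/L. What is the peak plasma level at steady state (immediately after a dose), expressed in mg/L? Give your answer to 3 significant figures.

3.01 mg/L

k = ln2 / t½ = 0.693147 / 22.1 = 0.03136 h⁻¹
e^(−kτ) = e^(−0.03136 × 42.2) = 0.2662
Accumulation ratio R = 1 / (1 − e^(−kτ)) = 1 / (1 − 0.2662) = 1.363
Steady-state peak = C₀ × R = 2.21 × 1.363 = 3.012 mg/L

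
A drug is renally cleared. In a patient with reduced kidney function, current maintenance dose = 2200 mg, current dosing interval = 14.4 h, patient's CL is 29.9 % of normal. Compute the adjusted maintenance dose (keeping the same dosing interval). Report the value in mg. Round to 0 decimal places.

To keep the same average steady-state level, dosing rate must scale with clearance.
CL ratio = 29.9 / 100 = 0.2990
New dose (same interval) = 2200 × 0.2990 = 657.8 mg

658 mg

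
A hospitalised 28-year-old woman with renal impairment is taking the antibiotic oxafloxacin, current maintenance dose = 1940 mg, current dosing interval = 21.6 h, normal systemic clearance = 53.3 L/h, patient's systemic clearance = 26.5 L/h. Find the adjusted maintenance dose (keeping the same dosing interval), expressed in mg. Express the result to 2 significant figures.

To keep the same average steady-state level, dosing rate must scale with clearance.
CL ratio = 26.5 / 53.3 = 0.4972
New dose (same interval) = 1940 × 0.4972 = 964.6 mg

960 mg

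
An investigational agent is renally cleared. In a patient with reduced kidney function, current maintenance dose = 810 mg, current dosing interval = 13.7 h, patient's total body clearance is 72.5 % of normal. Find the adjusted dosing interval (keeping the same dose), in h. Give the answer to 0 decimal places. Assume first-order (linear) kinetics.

To keep the same average steady-state level, dosing rate must scale with clearance.
CL ratio = 72.5 / 100 = 0.7250
New interval (same dose) = 13.7 / 0.7250 = 18.90 h

19 h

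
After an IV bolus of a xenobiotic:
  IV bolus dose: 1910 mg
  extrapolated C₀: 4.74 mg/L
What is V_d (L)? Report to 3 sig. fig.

Vd = Dose / C₀ = 1910 / 4.74 = 403.0 L

403 L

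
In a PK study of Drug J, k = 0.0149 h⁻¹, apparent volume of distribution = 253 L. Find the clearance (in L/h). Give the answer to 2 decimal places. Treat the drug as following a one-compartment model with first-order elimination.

3.77 L/h

CL = k × Vd = 0.0149 × 253 = 3.770 L/h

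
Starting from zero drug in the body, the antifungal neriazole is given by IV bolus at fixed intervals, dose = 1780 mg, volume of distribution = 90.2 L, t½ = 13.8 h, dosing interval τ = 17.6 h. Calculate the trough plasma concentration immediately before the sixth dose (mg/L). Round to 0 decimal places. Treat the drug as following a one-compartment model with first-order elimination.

14 mg/L

C₀ per dose = Dose / Vd = 1780 / 90.2 = 19.73 mg/L
k = ln2 / t½ = 0.693147 / 13.8 = 0.05023 h⁻¹
Fraction remaining after one interval: r = e^(−kτ) = e^(−0.05023 × 17.6) = 0.4131
Before dose 6, 5 doses have been given (aged 1τ, 2τ, 3τ, 4τ, 5τ).
C_trough = C₀ × (r + r² + … + r^5) = C₀ × r(1−r^5)/(1−r)
        = 19.73 × 0.4131 × (1 − 0.01203) / (1 − 0.4131) = 13.72 mg/L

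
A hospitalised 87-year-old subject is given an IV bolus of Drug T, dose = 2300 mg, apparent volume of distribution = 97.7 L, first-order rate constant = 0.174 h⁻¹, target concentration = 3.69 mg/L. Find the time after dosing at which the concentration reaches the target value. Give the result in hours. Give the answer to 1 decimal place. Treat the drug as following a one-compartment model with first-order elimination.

10.7 h

C₀ = Dose / Vd = 2300 / 97.7 = 23.54 mg/L
t = ln(C₀ / C) / k = ln(23.54 / 3.69) / 0.1740
  = ln(6.379) / 0.1740 = 1.853 / 0.1740 = 10.65 h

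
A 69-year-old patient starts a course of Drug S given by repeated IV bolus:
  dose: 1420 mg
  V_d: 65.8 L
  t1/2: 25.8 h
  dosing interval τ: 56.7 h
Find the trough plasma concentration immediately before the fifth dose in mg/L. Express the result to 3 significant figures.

6.00 mg/L

C₀ per dose = Dose / Vd = 1420 / 65.8 = 21.58 mg/L
k = ln2 / t½ = 0.693147 / 25.8 = 0.02687 h⁻¹
Fraction remaining after one interval: r = e^(−kτ) = e^(−0.02687 × 56.7) = 0.2179
Before dose 5, 4 doses have been given (aged 1τ, 2τ, 3τ, 4τ).
C_trough = C₀ × (r + r² + … + r^4) = C₀ × r(1−r^4)/(1−r)
        = 21.58 × 0.2179 × (1 − 0.002254) / (1 − 0.2179) = 5.999 mg/L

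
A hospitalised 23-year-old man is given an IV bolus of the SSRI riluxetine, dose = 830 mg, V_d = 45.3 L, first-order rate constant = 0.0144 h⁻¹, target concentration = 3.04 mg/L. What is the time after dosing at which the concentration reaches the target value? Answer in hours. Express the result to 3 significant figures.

C₀ = Dose / Vd = 830.0 / 45.3 = 18.32 mg/L
t = ln(C₀ / C) / k = ln(18.32 / 3.04) / 0.01440
  = ln(6.026) / 0.01440 = 1.796 / 0.01440 = 124.7 h

125 h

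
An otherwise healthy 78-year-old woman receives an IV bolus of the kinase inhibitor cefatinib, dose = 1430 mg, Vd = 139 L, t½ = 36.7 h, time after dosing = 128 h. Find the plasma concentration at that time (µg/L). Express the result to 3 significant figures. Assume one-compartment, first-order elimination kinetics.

C₀ = Dose / Vd = 1430 / 139 = 10.29 mg/L
k = ln2 / t½ = 0.693147 / 36.7 = 0.01889 h⁻¹
C = C₀ · e^(−k·t) = 10.29 × e^(−0.01889 × 128)
  = 10.29 × 0.08911 = 0.9169 mg/L
Convert: 0.9169 mg/L × 1000 = 916.9 µg/L

917 µg/L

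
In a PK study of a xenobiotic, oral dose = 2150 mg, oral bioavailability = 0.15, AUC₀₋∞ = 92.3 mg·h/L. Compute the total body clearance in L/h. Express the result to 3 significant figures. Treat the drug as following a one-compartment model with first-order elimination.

3.49 L/h

CL = F·Dose / AUC = 0.15 × 2150 / 92.3 = 3.494 L/h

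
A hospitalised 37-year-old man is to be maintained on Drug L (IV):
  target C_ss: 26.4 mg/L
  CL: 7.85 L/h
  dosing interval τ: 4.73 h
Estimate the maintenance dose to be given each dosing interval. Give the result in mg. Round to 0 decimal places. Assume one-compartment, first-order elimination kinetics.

At steady state, Dose/τ = Css × CL.
Dose = Css × CL × τ = 26.4 × 7.850 × 4.73 = 980.2 mg

980 mg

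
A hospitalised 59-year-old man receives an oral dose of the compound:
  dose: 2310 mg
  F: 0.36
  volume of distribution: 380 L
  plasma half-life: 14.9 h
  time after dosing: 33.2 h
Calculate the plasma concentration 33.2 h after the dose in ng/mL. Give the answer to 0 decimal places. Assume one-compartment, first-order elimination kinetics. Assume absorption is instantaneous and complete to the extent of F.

467 ng/mL

Amount reaching circulation = F × Dose = 0.36 × 2310 = 831.6 mg
C₀ = F·Dose / Vd = 831.6 / 380 = 2.188 mg/L
k = ln2 / t½ = 0.693147 / 14.9 = 0.04652 h⁻¹
C = C₀ · e^(−k·t) = 2.188 × e^(−0.04652 × 33.2)
  = 2.188 × 0.2134 = 0.4669 mg/L
Convert: 0.4669 mg/L × 1000 = 466.9 ng/mL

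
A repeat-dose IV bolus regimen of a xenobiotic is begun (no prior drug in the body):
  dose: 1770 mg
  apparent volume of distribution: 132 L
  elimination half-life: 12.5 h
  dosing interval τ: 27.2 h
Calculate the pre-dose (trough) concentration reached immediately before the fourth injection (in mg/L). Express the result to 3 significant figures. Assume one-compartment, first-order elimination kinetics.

C₀ per dose = Dose / Vd = 1770 / 132 = 13.41 mg/L
k = ln2 / t½ = 0.693147 / 12.5 = 0.05545 h⁻¹
Fraction remaining after one interval: r = e^(−kτ) = e^(−0.05545 × 27.2) = 0.2213
Before dose 4, 3 doses have been given (aged 1τ, 2τ, 3τ).
C_trough = C₀ × (r + r² + … + r^3) = C₀ × r(1−r^3)/(1−r)
        = 13.41 × 0.2213 × (1 − 0.01084) / (1 − 0.2213) = 3.770 mg/L

3.77 mg/L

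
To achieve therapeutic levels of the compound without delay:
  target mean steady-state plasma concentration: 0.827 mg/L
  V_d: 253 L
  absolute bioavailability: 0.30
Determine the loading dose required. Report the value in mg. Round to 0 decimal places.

LD = Css × Vd / F = 0.827 × 253 / 0.30 = 697.4 mg

697 mg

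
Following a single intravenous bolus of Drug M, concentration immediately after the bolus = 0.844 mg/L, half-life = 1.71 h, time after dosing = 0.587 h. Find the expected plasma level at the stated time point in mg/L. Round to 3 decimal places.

0.665 mg/L

k = ln2 / t½ = 0.693147 / 1.71 = 0.4053 h⁻¹
C = C₀ · e^(−k·t) = 0.8440 × e^(−0.4053 × 0.587)
  = 0.8440 × 0.7883 = 0.6653 mg/L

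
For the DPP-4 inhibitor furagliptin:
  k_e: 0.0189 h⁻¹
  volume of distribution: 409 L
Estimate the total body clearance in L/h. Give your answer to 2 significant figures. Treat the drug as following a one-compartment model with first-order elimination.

CL = k × Vd = 0.0189 × 409 = 7.730 L/h

7.7 L/h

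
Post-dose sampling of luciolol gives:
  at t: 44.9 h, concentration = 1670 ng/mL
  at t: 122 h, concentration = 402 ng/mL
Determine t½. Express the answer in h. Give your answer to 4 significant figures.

37.53 h

k = ln(C₁/C₂) / (t₂ − t₁) = ln(1670/402) / (122 − 44.9)
  = 1.424 / 77.10 = 0.01847 h⁻¹
t½ = ln2 / k = 0.693147 / 0.01847 = 37.53 h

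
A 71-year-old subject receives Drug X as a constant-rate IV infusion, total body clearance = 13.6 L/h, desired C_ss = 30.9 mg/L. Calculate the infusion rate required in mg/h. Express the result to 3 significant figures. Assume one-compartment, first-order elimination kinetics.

420 mg/h

At steady state, infusion rate R₀ = Css × CL = 30.9 × 13.60 = 420.2 mg/h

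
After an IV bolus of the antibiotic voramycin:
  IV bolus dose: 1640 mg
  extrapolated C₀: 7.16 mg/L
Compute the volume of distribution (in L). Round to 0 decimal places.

229 L

Vd = Dose / C₀ = 1640 / 7.16 = 229.1 L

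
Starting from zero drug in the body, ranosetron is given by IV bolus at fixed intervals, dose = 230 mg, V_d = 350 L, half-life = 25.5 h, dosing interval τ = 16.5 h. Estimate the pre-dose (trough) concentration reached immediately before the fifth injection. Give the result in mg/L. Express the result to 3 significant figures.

0.968 mg/L

C₀ per dose = Dose / Vd = 230 / 350 = 0.6571 mg/L
k = ln2 / t½ = 0.693147 / 25.5 = 0.02718 h⁻¹
Fraction remaining after one interval: r = e^(−kτ) = e^(−0.02718 × 16.5) = 0.6386
Before dose 5, 4 doses have been given (aged 1τ, 2τ, 3τ, 4τ).
C_trough = C₀ × (r + r² + … + r^4) = C₀ × r(1−r^4)/(1−r)
        = 0.6571 × 0.6386 × (1 − 0.1663) / (1 − 0.6386) = 0.9680 mg/L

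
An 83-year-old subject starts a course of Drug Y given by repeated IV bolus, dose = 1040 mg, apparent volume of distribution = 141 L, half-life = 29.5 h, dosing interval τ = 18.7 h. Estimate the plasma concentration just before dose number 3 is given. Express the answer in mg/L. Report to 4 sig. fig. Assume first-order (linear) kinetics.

7.816 mg/L

C₀ per dose = Dose / Vd = 1040 / 141 = 7.376 mg/L
k = ln2 / t½ = 0.693147 / 29.5 = 0.02350 h⁻¹
Fraction remaining after one interval: r = e^(−kτ) = e^(−0.02350 × 18.7) = 0.6444
Before dose 3, 2 doses have been given (aged 1τ, 2τ).
C_trough = C₀ × (r + r²) = 7.376 × (0.6444 + 0.4153) = 7.816 mg/L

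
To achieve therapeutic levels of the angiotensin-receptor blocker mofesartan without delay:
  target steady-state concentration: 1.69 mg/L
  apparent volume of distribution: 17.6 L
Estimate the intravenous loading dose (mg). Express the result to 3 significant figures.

29.7 mg

LD = Css × Vd = 1.69 × 17.6 = 29.74 mg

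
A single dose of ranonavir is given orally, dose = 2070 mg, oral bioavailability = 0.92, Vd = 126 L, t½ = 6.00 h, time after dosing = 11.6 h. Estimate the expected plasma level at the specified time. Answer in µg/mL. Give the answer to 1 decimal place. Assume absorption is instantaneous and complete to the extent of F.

4.0 µg/mL

Amount reaching circulation = F × Dose = 0.92 × 2070 = 1904 mg
C₀ = F·Dose / Vd = 1904 / 126 = 15.11 mg/L
k = ln2 / t½ = 0.693147 / 6.00 = 0.1155 h⁻¹
C = C₀ · e^(−k·t) = 15.11 × e^(−0.1155 × 11.6)
  = 15.11 × 0.2619 = 3.957 mg/L
(3.957 mg/L = 3.957 µg/mL)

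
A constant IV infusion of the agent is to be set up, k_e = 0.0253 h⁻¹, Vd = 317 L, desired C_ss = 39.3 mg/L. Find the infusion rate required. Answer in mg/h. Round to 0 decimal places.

315 mg/h

CL = k × Vd = 0.02530 × 317 = 8.020 L/h
At steady state, infusion rate R₀ = Css × CL = 39.3 × 8.020 = 315.2 mg/h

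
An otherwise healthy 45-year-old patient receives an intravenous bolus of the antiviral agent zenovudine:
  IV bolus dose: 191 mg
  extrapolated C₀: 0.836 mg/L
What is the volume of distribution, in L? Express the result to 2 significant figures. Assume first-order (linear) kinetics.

230 L

Vd = Dose / C₀ = 191.0 / 0.836 = 228.5 L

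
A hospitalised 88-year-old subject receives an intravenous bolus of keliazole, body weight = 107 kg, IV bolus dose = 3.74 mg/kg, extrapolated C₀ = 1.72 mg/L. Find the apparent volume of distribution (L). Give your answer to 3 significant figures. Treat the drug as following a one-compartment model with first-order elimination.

233 L

Dose = 3.74 × 107 = 400.2 mg
Vd = Dose / C₀ = 400.2 / 1.72 = 232.7 L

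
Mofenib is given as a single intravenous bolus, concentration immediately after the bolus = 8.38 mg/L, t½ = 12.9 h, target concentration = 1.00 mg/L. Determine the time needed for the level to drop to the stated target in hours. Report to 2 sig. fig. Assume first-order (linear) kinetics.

40 h

k = ln2 / t½ = 0.693147 / 12.9 = 0.05373 h⁻¹
t = ln(C₀ / C) / k = ln(8.380 / 1.00) / 0.05373
  = ln(8.380) / 0.05373 = 2.126 / 0.05373 = 39.57 h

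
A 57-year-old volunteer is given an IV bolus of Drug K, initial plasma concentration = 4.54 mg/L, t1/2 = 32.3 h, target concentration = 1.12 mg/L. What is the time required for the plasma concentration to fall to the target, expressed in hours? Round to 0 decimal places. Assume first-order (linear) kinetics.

65 h

k = ln2 / t½ = 0.693147 / 32.3 = 0.02146 h⁻¹
t = ln(C₀ / C) / k = ln(4.540 / 1.12) / 0.02146
  = ln(4.054) / 0.02146 = 1.400 / 0.02146 = 65.24 h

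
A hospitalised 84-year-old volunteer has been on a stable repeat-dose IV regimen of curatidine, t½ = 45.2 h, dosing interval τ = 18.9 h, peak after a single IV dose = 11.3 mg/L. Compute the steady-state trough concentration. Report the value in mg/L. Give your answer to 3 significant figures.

k = ln2 / t½ = 0.693147 / 45.2 = 0.01534 h⁻¹
e^(−kτ) = e^(−0.01534 × 18.9) = 0.7483
Accumulation ratio R = 1 / (1 − e^(−kτ)) = 1 / (1 − 0.7483) = 3.973
Steady-state trough = C₀ × R × e^(−kτ) = 11.3 × 3.973 × 0.7483 = 33.59 mg/L

33.6 mg/L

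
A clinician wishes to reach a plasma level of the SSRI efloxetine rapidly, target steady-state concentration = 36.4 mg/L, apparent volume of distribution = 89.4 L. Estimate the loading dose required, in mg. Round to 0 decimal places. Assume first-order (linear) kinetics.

3254 mg

LD = Css × Vd = 36.4 × 89.4 = 3254 mg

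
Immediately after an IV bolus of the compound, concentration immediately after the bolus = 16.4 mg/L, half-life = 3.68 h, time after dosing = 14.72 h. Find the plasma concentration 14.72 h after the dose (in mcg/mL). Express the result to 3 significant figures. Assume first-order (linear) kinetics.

k = ln2 / t½ = 0.693147 / 3.68 = 0.1884 h⁻¹
t / t½ = 14.72 / 3.68 = 4 half-lives
C = C₀ × (1/2)^4 = 16.40 × 0.06250 = 1.025 mg/L
(1.025 mg/L = 1.025 mcg/mL)

1.03 mcg/mL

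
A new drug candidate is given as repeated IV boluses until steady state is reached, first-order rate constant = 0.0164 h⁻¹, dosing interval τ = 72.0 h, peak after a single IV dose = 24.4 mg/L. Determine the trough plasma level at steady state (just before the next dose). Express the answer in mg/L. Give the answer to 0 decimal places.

11 mg/L

e^(−kτ) = e^(−0.01640 × 72.0) = 0.3070
Accumulation ratio R = 1 / (1 − e^(−kτ)) = 1 / (1 − 0.3070) = 1.443
Steady-state trough = C₀ × R × e^(−kτ) = 24.4 × 1.443 × 0.3070 = 10.81 mg/L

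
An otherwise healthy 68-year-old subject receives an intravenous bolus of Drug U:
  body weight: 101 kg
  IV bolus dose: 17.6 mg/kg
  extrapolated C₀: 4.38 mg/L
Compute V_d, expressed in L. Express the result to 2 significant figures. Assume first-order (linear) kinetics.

Dose = 17.6 × 101 = 1778 mg
Vd = Dose / C₀ = 1778 / 4.38 = 405.9 L

410 L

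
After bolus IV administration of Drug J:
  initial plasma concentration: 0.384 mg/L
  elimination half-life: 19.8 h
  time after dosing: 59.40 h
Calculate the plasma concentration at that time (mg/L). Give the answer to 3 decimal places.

0.048 mg/L

k = ln2 / t½ = 0.693147 / 19.8 = 0.03501 h⁻¹
t / t½ = 59.40 / 19.8 = 3 half-lives
C = C₀ × (1/2)^3 = 0.3840 × 0.1250 = 0.04800 mg/L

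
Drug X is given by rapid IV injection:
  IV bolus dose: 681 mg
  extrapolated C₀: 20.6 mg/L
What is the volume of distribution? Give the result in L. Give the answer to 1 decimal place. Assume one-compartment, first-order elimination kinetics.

Vd = Dose / C₀ = 681.0 / 20.6 = 33.06 L

33.1 L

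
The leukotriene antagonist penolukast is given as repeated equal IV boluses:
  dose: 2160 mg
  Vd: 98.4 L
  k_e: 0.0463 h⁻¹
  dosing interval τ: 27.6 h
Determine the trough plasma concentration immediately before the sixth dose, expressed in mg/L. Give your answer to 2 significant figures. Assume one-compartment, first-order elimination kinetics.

C₀ per dose = Dose / Vd = 2160 / 98.4 = 21.95 mg/L
Fraction remaining after one interval: r = e^(−kτ) = e^(−0.04630 × 27.6) = 0.2786
Before dose 6, 5 doses have been given (aged 1τ, 2τ, 3τ, 4τ, 5τ).
C_trough = C₀ × (r + r² + … + r^5) = C₀ × r(1−r^5)/(1−r)
        = 21.95 × 0.2786 × (1 − 0.001678) / (1 − 0.2786) = 8.463 mg/L

8.5 mg/L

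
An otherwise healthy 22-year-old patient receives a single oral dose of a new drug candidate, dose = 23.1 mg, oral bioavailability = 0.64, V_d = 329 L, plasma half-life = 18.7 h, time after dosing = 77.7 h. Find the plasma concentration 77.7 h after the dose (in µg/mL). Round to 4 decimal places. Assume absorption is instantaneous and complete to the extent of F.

Amount reaching circulation = F × Dose = 0.64 × 23.10 = 14.78 mg
C₀ = F·Dose / Vd = 14.78 / 329 = 0.04492 mg/L
k = ln2 / t½ = 0.693147 / 18.7 = 0.03707 h⁻¹
C = C₀ · e^(−k·t) = 0.04492 × e^(−0.03707 × 77.7)
  = 0.04492 × 0.05612 = 0.002521 mg/L
(0.002521 mg/L = 0.002521 µg/mL)

0.0025 µg/mL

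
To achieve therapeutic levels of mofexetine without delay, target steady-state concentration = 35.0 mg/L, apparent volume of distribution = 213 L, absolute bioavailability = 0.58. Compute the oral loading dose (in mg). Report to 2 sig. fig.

13000 mg

LD = Css × Vd / F = 35.0 × 213 / 0.58 = 12850 mg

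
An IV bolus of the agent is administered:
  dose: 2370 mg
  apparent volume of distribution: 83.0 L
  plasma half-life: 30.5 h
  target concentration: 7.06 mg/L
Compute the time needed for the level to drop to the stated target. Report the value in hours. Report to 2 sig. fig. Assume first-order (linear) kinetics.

61 h

C₀ = Dose / Vd = 2370 / 83.0 = 28.55 mg/L
k = ln2 / t½ = 0.693147 / 30.5 = 0.02273 h⁻¹
t = ln(C₀ / C) / k = ln(28.55 / 7.06) / 0.02273
  = ln(4.044) / 0.02273 = 1.397 / 0.02273 = 61.46 h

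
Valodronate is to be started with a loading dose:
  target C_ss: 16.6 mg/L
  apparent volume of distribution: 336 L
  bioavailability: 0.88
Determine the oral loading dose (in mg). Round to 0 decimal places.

LD = Css × Vd / F = 16.6 × 336 / 0.88 = 6338 mg

6338 mg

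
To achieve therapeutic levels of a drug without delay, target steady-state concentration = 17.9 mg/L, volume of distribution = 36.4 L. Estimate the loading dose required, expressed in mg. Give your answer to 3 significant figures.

652 mg

LD = Css × Vd = 17.9 × 36.4 = 651.6 mg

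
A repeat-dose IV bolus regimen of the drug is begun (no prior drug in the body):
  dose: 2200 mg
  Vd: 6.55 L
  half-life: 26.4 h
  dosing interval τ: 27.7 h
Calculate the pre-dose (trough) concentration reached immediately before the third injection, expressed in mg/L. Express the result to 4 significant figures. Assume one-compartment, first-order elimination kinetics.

240.7 mg/L

C₀ per dose = Dose / Vd = 2200 / 6.55 = 335.9 mg/L
k = ln2 / t½ = 0.693147 / 26.4 = 0.02626 h⁻¹
Fraction remaining after one interval: r = e^(−kτ) = e^(−0.02626 × 27.7) = 0.4832
Before dose 3, 2 doses have been given (aged 1τ, 2τ).
C_trough = C₀ × (r + r²) = 335.9 × (0.4832 + 0.2335) = 240.7 mg/L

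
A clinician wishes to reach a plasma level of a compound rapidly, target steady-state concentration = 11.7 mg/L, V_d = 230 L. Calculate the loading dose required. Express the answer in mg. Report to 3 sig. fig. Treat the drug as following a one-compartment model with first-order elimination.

LD = Css × Vd = 11.7 × 230 = 2691 mg

2690 mg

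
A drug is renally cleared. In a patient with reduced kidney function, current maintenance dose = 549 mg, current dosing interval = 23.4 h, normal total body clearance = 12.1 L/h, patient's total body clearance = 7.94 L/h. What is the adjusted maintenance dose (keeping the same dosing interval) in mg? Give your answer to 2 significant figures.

To keep the same average steady-state level, dosing rate must scale with clearance.
CL ratio = 7.94 / 12.1 = 0.6562
New dose (same interval) = 549 × 0.6562 = 360.3 mg

360 mg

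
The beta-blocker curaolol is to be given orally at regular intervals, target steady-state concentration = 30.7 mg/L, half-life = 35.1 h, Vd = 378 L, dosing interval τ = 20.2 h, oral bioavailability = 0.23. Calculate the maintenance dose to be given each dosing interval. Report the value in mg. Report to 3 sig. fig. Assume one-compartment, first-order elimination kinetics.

20100 mg

k = ln2 / t½ = 0.693147 / 35.1 = 0.01975 h⁻¹
CL = k × Vd = 0.01975 × 378 = 7.466 L/h
At steady state, F × (Dose/τ) = Css × CL.
Dose = Css × CL × τ / F = 30.7 × 7.466 × 20.2 / 0.23 = 20130 mg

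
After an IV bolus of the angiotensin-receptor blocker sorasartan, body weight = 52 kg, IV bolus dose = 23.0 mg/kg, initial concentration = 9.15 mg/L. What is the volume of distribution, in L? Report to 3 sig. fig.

Dose = 23.0 × 52 = 1196 mg
Vd = Dose / C₀ = 1196 / 9.15 = 130.7 L

131 L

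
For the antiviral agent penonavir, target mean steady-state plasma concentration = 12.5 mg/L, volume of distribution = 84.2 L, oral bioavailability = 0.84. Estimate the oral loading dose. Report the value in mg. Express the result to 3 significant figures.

1250 mg

LD = Css × Vd / F = 12.5 × 84.2 / 0.84 = 1253 mg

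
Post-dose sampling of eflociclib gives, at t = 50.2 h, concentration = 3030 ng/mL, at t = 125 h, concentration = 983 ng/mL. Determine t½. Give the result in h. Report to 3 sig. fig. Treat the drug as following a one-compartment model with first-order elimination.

k = ln(C₁/C₂) / (t₂ − t₁) = ln(3030/983) / (125 − 50.2)
  = 1.126 / 74.80 = 0.01505 h⁻¹
t½ = ln2 / k = 0.693147 / 0.01505 = 46.06 h

46.1 h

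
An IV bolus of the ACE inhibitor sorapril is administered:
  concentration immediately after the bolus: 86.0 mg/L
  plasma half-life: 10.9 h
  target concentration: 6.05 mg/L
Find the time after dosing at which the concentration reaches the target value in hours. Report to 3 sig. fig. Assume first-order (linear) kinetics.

k = ln2 / t½ = 0.693147 / 10.9 = 0.06359 h⁻¹
t = ln(C₀ / C) / k = ln(86.00 / 6.05) / 0.06359
  = ln(14.21) / 0.06359 = 2.654 / 0.06359 = 41.74 h

41.7 h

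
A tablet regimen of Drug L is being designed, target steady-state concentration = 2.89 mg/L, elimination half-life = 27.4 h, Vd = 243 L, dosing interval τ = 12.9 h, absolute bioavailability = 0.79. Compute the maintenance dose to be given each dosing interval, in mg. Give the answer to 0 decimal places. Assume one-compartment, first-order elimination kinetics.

290 mg

k = ln2 / t½ = 0.693147 / 27.4 = 0.02530 h⁻¹
CL = k × Vd = 0.02530 × 243 = 6.148 L/h
At steady state, F × (Dose/τ) = Css × CL.
Dose = Css × CL × τ / F = 2.89 × 6.148 × 12.9 / 0.79 = 290.1 mg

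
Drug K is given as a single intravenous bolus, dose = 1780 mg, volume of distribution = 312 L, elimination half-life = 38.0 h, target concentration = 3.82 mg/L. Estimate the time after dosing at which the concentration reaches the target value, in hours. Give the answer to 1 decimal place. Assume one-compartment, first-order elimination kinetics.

22.0 h

C₀ = Dose / Vd = 1780 / 312 = 5.705 mg/L
k = ln2 / t½ = 0.693147 / 38.0 = 0.01824 h⁻¹
t = ln(C₀ / C) / k = ln(5.705 / 3.82) / 0.01824
  = ln(1.493) / 0.01824 = 0.4008 / 0.01824 = 21.97 h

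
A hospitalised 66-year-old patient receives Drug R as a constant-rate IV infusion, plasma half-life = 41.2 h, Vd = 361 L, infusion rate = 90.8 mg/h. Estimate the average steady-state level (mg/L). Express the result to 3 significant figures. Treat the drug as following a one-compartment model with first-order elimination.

15.0 mg/L

k = ln2 / t½ = 0.693147 / 41.2 = 0.01682 h⁻¹
CL = k × Vd = 0.01682 × 361 = 6.072 L/h
At steady state Css = R₀ / CL = 90.8 / 6.072 = 14.95 mg/L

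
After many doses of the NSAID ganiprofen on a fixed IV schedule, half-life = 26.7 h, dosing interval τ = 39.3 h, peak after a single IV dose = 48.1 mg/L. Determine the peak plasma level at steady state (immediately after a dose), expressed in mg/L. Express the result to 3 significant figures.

75.2 mg/L

k = ln2 / t½ = 0.693147 / 26.7 = 0.02596 h⁻¹
e^(−kτ) = e^(−0.02596 × 39.3) = 0.3605
Accumulation ratio R = 1 / (1 − e^(−kτ)) = 1 / (1 − 0.3605) = 1.564
Steady-state peak = C₀ × R = 48.1 × 1.564 = 75.23 mg/L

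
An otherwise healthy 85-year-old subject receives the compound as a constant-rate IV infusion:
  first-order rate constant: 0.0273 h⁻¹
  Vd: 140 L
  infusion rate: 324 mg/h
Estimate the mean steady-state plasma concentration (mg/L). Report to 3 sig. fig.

84.8 mg/L

CL = k × Vd = 0.02730 × 140 = 3.822 L/h
At steady state Css = R₀ / CL = 324 / 3.822 = 84.77 mg/L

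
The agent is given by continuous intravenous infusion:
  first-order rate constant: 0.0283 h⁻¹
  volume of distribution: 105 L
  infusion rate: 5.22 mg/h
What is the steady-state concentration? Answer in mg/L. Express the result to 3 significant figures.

CL = k × Vd = 0.02830 × 105 = 2.972 L/h
At steady state Css = R₀ / CL = 5.22 / 2.972 = 1.756 mg/L

1.76 mg/L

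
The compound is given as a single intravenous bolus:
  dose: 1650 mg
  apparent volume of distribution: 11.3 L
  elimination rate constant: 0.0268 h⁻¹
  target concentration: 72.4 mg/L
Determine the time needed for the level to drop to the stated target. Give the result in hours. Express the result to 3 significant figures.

C₀ = Dose / Vd = 1650 / 11.3 = 146.0 mg/L
t = ln(C₀ / C) / k = ln(146.0 / 72.4) / 0.02680
  = ln(2.017) / 0.02680 = 0.7016 / 0.02680 = 26.18 h

26.2 h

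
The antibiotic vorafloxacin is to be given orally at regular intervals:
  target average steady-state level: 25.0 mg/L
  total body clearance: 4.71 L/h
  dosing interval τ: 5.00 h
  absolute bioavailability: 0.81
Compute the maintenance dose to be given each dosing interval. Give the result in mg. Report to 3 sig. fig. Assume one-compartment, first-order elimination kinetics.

At steady state, F × (Dose/τ) = Css × CL.
Dose = Css × CL × τ / F = 25.0 × 4.710 × 5.00 / 0.81 = 726.9 mg

727 mg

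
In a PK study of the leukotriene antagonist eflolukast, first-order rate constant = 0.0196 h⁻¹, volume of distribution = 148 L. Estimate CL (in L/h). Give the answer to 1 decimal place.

CL = k × Vd = 0.0196 × 148 = 2.901 L/h

2.9 L/h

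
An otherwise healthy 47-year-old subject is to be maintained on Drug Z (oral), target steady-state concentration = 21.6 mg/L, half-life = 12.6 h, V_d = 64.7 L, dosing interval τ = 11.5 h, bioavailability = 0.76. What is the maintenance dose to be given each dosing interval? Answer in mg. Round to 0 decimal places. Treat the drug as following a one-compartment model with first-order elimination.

k = ln2 / t½ = 0.693147 / 12.6 = 0.05501 h⁻¹
CL = k × Vd = 0.05501 × 64.7 = 3.559 L/h
At steady state, F × (Dose/τ) = Css × CL.
Dose = Css × CL × τ / F = 21.6 × 3.559 × 11.5 / 0.76 = 1163 mg

1163 mg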